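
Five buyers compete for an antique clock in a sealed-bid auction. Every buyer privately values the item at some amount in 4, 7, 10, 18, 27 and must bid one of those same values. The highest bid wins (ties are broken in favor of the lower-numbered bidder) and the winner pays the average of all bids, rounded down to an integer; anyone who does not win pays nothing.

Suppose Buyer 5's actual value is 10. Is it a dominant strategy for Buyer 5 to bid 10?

Consider the case where Buyer 1 bids 4, Buyer 2 bids 4, Buyer 3 bids 4 and Buyer 4 bids 4.
Truthful bid 10: wins, pays 5, utility 10 - 5 = 5.
Bid 7 instead: wins, pays 4, utility 10 - 4 = 6.
Since 6 > 5, bidding 7 is strictly better here, so truthful bidding is not dominant.

No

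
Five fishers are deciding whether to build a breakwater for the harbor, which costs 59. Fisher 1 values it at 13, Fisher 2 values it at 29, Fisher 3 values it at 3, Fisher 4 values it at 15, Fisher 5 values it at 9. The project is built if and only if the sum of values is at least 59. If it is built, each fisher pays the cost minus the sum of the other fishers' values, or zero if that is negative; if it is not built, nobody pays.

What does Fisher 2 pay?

Total value 69 ≥ cost 59, so the project is built.
The other fishers' values sum to 40.
Cost minus that sum is 59 - 40 = 19.

19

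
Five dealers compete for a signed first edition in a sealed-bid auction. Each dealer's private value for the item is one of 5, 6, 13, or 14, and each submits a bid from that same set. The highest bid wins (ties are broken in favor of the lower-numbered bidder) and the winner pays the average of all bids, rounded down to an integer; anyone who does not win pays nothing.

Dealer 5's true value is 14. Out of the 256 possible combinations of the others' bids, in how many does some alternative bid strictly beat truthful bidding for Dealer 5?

5

Others bid (5, 5, 5, 5): truth gives 8; bid 6 gives 9 > 8. Violating.
Others bid (5, 5, 5, 6): truth gives 7; bid 13 gives 8 > 7. Violating.
Others bid (5, 5, 6, 5): truth gives 7; bid 13 gives 8 > 7. Violating.
Others bid (5, 6, 5, 5): truth gives 7; bid 13 gives 8 > 7. Violating.
Others bid (5, 5, 5, 13): truth gives 6; no alternative beats it.
Others bid (5, 5, 5, 14): truth gives 0; no alternative beats it.
(Checking all 256 profiles: 5 have a profitable deviation, 251 do not.)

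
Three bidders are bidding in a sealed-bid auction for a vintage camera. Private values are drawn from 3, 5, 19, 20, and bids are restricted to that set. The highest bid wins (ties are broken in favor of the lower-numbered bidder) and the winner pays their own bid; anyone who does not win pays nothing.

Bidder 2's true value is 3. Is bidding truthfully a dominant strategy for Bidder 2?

Yes

Check each profile of the others' bids and compare truth against every alternative bid.
Others bid (3, 3): truth gives 0, best alternative gives -2.
Others bid (3, 5): truth gives 0, best alternative gives -2.
Others bid (3, 19): truth gives 0, best alternative gives 0.
Others bid (3, 20): truth gives 0, best alternative gives 0.
Others bid (5, 3): truth gives 0, best alternative gives 0.
Others bid (5, 5): truth gives 0, best alternative gives 0.
(Remaining 10 profiles checked similarly; truth is weakly best in each.)
In every case the truthful bid is at least as good as any alternative, so it is a dominant strategy.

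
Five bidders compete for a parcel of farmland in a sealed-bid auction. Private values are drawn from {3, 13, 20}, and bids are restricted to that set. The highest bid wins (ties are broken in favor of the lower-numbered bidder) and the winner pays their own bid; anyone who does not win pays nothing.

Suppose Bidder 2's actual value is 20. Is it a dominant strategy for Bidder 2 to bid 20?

Consider the case where Bidder 1 bids 3, Bidder 3 bids 3, Bidder 4 bids 3 and Bidder 5 bids 3.
Truthful bid 20: wins, pays 20, utility 20 - 20 = 0.
Bid 13 instead: wins, pays 13, utility 20 - 13 = 7.
Since 7 > 0, bidding 13 is strictly better here, so truthful bidding is not dominant.

No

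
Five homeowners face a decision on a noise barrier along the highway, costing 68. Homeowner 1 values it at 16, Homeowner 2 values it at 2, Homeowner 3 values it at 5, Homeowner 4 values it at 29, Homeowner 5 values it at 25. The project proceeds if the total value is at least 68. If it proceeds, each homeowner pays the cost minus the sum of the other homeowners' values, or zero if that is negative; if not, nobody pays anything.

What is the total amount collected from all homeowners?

Total value 77 ≥ cost 68, so it is built.
Homeowner 1: others sum to 61; max(0, 68 - 61) = 7.
Homeowner 2: others sum to 75; max(0, 68 - 75) = 0.
Homeowner 3: others sum to 72; max(0, 68 - 72) = 0.
Homeowner 4: others sum to 48; max(0, 68 - 48) = 20.
Homeowner 5: others sum to 52; max(0, 68 - 52) = 16.
Total collected = 7 + 0 + 0 + 20 + 16 = 43.

43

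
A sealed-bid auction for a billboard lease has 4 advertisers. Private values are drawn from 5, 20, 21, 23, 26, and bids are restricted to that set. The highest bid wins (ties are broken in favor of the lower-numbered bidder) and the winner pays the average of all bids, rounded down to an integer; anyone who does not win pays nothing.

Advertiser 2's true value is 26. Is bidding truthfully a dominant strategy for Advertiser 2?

Consider the case where Advertiser 1 bids 5, Advertiser 3 bids 5 and Advertiser 4 bids 5.
Truthful bid 26: wins, pays 10, utility 26 - 10 = 16.
Bid 20 instead: wins, pays 8, utility 26 - 8 = 18.
Since 18 > 16, bidding 20 is strictly better here, so truthful bidding is not dominant.

No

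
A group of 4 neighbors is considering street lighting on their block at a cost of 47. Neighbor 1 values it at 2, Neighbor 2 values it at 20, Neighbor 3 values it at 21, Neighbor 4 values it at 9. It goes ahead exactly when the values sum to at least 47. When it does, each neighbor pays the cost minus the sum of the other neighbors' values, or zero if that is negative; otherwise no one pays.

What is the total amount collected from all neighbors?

35

Total value 52 ≥ cost 47, so it is built.
Neighbor 1: others sum to 50; max(0, 47 - 50) = 0.
Neighbor 2: others sum to 32; max(0, 47 - 32) = 15.
Neighbor 3: others sum to 31; max(0, 47 - 31) = 16.
Neighbor 4: others sum to 43; max(0, 47 - 43) = 4.
Total collected = 0 + 15 + 16 + 4 = 35.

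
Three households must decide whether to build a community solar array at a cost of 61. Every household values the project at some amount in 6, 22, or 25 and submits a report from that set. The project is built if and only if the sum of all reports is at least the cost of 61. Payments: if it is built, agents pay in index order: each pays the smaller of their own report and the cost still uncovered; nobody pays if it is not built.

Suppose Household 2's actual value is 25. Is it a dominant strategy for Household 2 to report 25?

Consider the case where Household 1 reports 22 and Household 3 reports 22.
Truthful report 25: project built, pays 25, utility 25 - 25 = 0.
Report 22 instead: project built, pays 22, utility 25 - 22 = 3.
Since 3 > 0, reporting 22 is strictly better here, so truthful reporting is not dominant.

No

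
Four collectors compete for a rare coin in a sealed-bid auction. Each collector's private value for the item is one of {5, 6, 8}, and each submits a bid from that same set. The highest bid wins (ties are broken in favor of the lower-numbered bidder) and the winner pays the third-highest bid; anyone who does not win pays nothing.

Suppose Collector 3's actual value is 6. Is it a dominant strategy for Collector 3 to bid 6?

No

Consider the case where Collector 1 bids 5, Collector 2 bids 5 and Collector 4 bids 8.
Truthful bid 6: loses, pays 0, utility 0.
Bid 8 instead: wins, pays 5, utility 6 - 5 = 1.
Since 1 > 0, bidding 8 is strictly better here, so truthful bidding is not dominant.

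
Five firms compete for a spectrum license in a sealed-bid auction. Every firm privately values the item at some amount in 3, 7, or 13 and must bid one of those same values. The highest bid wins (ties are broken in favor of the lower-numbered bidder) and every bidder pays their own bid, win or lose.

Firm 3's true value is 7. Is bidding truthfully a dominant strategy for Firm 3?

Consider the case where Firm 1 bids 3, Firm 2 bids 3, Firm 4 bids 3 and Firm 5 bids 13.
Truthful bid 7: loses but pays 7, utility -7.
Bid 3 instead: loses but pays 3, utility -3.
Since -3 > -7, bidding 3 is strictly better here, so truthful bidding is not dominant.

No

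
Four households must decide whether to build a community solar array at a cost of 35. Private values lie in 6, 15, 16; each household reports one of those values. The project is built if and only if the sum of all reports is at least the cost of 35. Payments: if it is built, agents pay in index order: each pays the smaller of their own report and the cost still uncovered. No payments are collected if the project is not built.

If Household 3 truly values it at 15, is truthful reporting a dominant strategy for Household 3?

Consider the case where Household 1 reports 6, Household 2 reports 15 and Household 4 reports 15.
Truthful report 15: project built, pays 14, utility 15 - 14 = 1.
Report 6 instead: project built, pays 6, utility 15 - 6 = 9.
Since 9 > 1, reporting 6 is strictly better here, so truthful reporting is not dominant.

No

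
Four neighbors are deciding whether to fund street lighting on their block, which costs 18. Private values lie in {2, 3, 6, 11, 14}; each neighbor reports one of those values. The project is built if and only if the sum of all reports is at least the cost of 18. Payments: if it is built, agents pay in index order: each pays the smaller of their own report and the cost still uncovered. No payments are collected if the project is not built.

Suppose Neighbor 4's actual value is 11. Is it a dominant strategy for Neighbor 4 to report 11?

Yes

Check each profile of the others' reports and compare truth against every alternative report.
Others report (2, 2, 14): truth gives 11, best alternative gives 11.
Others report (2, 3, 14): truth gives 11, best alternative gives 11.
Others report (2, 6, 11): truth gives 11, best alternative gives 11.
Others report (2, 6, 14): truth gives 11, best alternative gives 11.
Others report (2, 11, 6): truth gives 11, best alternative gives 11.
Others report (2, 11, 11): truth gives 11, best alternative gives 11.
(Remaining 119 profiles checked similarly; truth is weakly best in each.)
In every case the truthful report is at least as good as any alternative, so it is a dominant strategy.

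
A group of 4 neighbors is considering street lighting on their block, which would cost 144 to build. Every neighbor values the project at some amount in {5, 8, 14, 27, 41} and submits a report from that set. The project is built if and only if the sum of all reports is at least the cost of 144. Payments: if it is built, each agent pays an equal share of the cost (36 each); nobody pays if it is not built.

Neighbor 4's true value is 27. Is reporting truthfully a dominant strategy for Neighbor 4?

No

Consider the case where Neighbor 1 reports 41, Neighbor 2 reports 41 and Neighbor 3 reports 41.
Truthful report 27: project built, pays 36, utility 27 - 36 = -9.
Report 5 instead: project not built, utility 0.
Since 0 > -9, reporting 5 is strictly better here, so truthful reporting is not dominant.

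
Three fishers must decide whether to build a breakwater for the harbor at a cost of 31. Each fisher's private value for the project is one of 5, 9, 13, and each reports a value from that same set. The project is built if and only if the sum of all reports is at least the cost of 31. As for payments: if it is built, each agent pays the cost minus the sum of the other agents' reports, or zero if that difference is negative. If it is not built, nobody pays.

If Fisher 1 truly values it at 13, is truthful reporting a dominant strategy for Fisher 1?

Yes

Check each profile of the others' reports and compare truth against every alternative report.
Others report (13, 13): truth gives 8, best alternative gives 8.
Others report (9, 13): truth gives 4, best alternative gives 4.
Others report (13, 9): truth gives 4, best alternative gives 4.
Others report (5, 5): truth gives 0, best alternative gives 0.
Others report (5, 9): truth gives 0, best alternative gives 0.
Others report (5, 13): truth gives 0, best alternative gives 0.
(Remaining 3 profiles checked similarly; truth is weakly best in each.)
In every case the truthful report is at least as good as any alternative, so it is a dominant strategy.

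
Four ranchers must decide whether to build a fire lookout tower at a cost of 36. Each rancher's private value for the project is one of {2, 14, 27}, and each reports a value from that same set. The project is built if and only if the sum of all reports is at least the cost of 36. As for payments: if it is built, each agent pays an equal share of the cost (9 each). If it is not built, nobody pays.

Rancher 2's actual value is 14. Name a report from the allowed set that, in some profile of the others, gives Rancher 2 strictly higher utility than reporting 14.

27

Suppose Rancher 1 reports 2, Rancher 3 reports 2 and Rancher 4 reports 14.
Report 14: project not built, utility 0.
Report 27: project built, pays 9, utility 14 - 9 = 5.
So reporting 27 beats truth here (5 > 0).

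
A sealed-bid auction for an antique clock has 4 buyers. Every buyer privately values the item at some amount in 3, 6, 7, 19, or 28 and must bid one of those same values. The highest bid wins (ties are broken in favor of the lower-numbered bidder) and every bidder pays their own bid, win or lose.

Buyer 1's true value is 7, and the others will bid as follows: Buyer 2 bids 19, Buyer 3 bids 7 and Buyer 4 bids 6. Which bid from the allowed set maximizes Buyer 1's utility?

Bid 3: loses but pays 3, utility -3.
Bid 6: loses but pays 6, utility -6.
Bid 7: loses but pays 7, utility -7.
Bid 19: wins, pays 19, utility 7 - 19 = -12.
Bid 28: wins, pays 28, utility 7 - 28 = -21.
The best choice is 3 with utility -3.

3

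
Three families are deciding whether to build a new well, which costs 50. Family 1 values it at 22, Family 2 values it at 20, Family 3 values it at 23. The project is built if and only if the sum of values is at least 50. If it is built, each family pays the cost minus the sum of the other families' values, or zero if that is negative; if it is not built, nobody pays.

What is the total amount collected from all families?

20

Total value 65 ≥ cost 50, so it is built.
Family 1: others sum to 43; max(0, 50 - 43) = 7.
Family 2: others sum to 45; max(0, 50 - 45) = 5.
Family 3: others sum to 42; max(0, 50 - 42) = 8.
Total collected = 7 + 5 + 8 = 20.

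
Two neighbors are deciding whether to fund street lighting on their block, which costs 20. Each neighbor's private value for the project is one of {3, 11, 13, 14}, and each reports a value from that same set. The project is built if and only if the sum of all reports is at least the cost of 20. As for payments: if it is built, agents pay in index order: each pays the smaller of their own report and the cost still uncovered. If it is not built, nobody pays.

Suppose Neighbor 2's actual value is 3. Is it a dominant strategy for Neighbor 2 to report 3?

Yes

Check each profile of the others' reports and compare truth against every alternative report.
Others report (11): truth gives 0, best alternative gives -6.
Others report (13): truth gives 0, best alternative gives -4.
Others report (14): truth gives 0, best alternative gives -3.
Others report (3): truth gives 0, best alternative gives 0.
In every case the truthful report is at least as good as any alternative, so it is a dominant strategy.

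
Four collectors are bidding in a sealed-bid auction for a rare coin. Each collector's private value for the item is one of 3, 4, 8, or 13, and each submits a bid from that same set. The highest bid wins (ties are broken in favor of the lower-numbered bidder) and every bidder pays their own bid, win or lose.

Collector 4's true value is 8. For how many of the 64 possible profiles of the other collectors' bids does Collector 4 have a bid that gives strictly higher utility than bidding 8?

57

Others bid (3, 3, 3): truth gives 0; bid 4 gives 4 > 0. Violating.
Others bid (3, 3, 8): truth gives -8; bid 3 gives -3 > -8. Violating.
Others bid (3, 3, 13): truth gives -8; bid 3 gives -3 > -8. Violating.
Others bid (3, 4, 8): truth gives -8; bid 3 gives -3 > -8. Violating.
Others bid (3, 3, 4): truth gives 0; no alternative beats it.
Others bid (3, 4, 3): truth gives 0; no alternative beats it.
(Checking all 64 profiles: 57 have a profitable deviation, 7 do not.)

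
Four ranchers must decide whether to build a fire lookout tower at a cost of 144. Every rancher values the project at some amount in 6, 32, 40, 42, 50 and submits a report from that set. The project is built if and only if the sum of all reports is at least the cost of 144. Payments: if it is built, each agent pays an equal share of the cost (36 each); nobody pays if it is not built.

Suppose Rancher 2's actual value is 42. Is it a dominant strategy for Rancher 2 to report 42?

Consider the case where Rancher 1 reports 6, Rancher 3 reports 40 and Rancher 4 reports 50.
Truthful report 42: project not built, utility 0.
Report 50 instead: project built, pays 36, utility 42 - 36 = 6.
Since 6 > 0, reporting 50 is strictly better here, so truthful reporting is not dominant.

No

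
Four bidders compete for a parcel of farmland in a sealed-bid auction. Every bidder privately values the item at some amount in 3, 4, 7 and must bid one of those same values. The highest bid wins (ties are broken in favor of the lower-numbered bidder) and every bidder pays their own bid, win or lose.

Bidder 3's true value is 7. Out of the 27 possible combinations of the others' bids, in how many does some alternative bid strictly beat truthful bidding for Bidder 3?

Others bid (3, 3, 3): truth gives 0; bid 4 gives 3 > 0. Violating.
Others bid (3, 3, 4): truth gives 0; bid 4 gives 3 > 0. Violating.
Others bid (3, 7, 3): truth gives -7; bid 3 gives -3 > -7. Violating.
Others bid (3, 7, 4): truth gives -7; bid 3 gives -3 > -7. Violating.
Others bid (3, 3, 7): truth gives 0; no alternative beats it.
Others bid (3, 4, 3): truth gives 0; no alternative beats it.
(Checking all 27 profiles: 17 have a profitable deviation, 10 do not.)

17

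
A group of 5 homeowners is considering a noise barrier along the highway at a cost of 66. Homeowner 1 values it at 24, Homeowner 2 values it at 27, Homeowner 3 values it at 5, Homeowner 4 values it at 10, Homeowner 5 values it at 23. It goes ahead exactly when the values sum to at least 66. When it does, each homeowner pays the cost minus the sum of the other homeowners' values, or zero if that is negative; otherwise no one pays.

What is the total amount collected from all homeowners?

5

Total value 89 ≥ cost 66, so it is built.
Homeowner 1: others sum to 65; max(0, 66 - 65) = 1.
Homeowner 2: others sum to 62; max(0, 66 - 62) = 4.
Homeowner 3: others sum to 84; max(0, 66 - 84) = 0.
Homeowner 4: others sum to 79; max(0, 66 - 79) = 0.
Homeowner 5: others sum to 66; max(0, 66 - 66) = 0.
Total collected = 1 + 4 + 0 + 0 + 0 = 5.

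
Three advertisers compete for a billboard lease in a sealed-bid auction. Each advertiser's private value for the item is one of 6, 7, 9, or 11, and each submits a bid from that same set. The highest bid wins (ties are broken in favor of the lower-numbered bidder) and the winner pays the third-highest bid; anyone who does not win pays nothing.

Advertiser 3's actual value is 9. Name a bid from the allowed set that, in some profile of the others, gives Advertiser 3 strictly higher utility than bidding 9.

Suppose Advertiser 1 bids 6 and Advertiser 2 bids 9.
Bid 9: loses, pays 0, utility 0.
Bid 11: wins, pays 6, utility 9 - 6 = 3.
So bidding 11 beats truth here (3 > 0).

11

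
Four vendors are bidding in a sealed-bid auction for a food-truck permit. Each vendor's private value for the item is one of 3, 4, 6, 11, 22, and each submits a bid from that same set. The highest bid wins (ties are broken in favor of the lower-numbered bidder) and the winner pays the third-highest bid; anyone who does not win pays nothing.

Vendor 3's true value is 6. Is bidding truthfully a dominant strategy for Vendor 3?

Consider the case where Vendor 1 bids 3, Vendor 2 bids 3 and Vendor 4 bids 11.
Truthful bid 6: loses, pays 0, utility 0.
Bid 11 instead: wins, pays 3, utility 6 - 3 = 3.
Since 3 > 0, bidding 11 is strictly better here, so truthful bidding is not dominant.

No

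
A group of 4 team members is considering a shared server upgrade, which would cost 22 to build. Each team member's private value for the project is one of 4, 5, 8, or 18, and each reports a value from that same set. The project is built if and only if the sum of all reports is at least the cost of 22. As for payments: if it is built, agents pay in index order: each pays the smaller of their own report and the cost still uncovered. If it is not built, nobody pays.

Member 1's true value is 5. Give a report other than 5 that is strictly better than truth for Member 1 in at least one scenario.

4

Suppose Member 2 reports 4, Member 3 reports 4 and Member 4 reports 18.
Report 5: project built, pays 5, utility 5 - 5 = 0.
Report 4: project built, pays 4, utility 5 - 4 = 1.
So reporting 4 beats truth here (1 > 0).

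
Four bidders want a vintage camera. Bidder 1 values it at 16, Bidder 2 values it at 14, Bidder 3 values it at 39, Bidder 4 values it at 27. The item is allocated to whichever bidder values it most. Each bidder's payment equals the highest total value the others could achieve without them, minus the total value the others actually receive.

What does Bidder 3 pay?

27

Bidder 3 has the highest value and receives the item.
Without Bidder 3, the item would go to the next-highest value, 27, so the others could achieve 27.
With Bidder 3 present and winning, the others receive nothing, so their total is 0.
Payment = 27 - 0 = 27.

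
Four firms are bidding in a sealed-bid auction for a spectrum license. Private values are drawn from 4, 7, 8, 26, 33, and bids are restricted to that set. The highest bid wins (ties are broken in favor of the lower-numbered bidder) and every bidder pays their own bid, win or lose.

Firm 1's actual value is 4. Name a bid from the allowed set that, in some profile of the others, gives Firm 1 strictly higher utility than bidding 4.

Suppose Firm 2 bids 4, Firm 3 bids 4 and Firm 4 bids 7.
Bid 4: loses but pays 4, utility -4.
Bid 7: wins, pays 7, utility 4 - 7 = -3.
So bidding 7 beats truth here (-3 > -4).

7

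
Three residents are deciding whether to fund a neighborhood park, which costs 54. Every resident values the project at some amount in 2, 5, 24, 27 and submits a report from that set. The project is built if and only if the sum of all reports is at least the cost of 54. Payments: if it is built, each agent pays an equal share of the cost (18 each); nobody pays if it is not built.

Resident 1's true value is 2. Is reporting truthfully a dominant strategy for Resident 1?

Check each profile of the others' reports and compare truth against every alternative report.
Others report (24, 27): truth gives 0, best alternative gives -16.
Others report (27, 24): truth gives 0, best alternative gives -16.
Others report (27, 27): truth gives -16, best alternative gives -16.
Others report (2, 2): truth gives 0, best alternative gives 0.
Others report (2, 5): truth gives 0, best alternative gives 0.
Others report (2, 24): truth gives 0, best alternative gives 0.
(Remaining 10 profiles checked similarly; truth is weakly best in each.)
In every case the truthful report is at least as good as any alternative, so it is a dominant strategy.

Yes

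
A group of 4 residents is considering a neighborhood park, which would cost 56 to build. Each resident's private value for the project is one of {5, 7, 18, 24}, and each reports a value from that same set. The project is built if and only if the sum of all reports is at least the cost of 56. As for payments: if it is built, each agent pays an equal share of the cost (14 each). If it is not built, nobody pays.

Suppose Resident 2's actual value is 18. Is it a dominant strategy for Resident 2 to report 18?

No

Consider the case where Resident 1 reports 5, Resident 3 reports 5 and Resident 4 reports 24.
Truthful report 18: project not built, utility 0.
Report 24 instead: project built, pays 14, utility 18 - 14 = 4.
Since 4 > 0, reporting 24 is strictly better here, so truthful reporting is not dominant.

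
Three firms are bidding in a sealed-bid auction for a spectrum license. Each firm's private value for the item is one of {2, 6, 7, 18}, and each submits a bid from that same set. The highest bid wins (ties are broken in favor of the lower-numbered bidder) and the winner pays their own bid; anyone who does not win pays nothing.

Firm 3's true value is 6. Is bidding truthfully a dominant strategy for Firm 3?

Yes

Check each profile of the others' bids and compare truth against every alternative bid.
Others bid (2, 2): truth gives 0, best alternative gives 0.
Others bid (2, 6): truth gives 0, best alternative gives 0.
Others bid (2, 7): truth gives 0, best alternative gives 0.
Others bid (2, 18): truth gives 0, best alternative gives 0.
Others bid (6, 2): truth gives 0, best alternative gives 0.
Others bid (6, 6): truth gives 0, best alternative gives 0.
(Remaining 10 profiles checked similarly; truth is weakly best in each.)
In every case the truthful bid is at least as good as any alternative, so it is a dominant strategy.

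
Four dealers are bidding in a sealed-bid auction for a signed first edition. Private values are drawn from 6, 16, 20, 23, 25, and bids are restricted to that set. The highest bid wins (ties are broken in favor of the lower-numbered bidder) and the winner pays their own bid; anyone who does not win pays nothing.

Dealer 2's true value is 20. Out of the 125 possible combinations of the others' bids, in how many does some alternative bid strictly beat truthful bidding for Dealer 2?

Others bid (6, 6, 6): truth gives 0; bid 16 gives 4 > 0. Violating.
Others bid (6, 6, 16): truth gives 0; bid 16 gives 4 > 0. Violating.
Others bid (6, 16, 6): truth gives 0; bid 16 gives 4 > 0. Violating.
Others bid (6, 16, 16): truth gives 0; bid 16 gives 4 > 0. Violating.
Others bid (6, 6, 20): truth gives 0; no alternative beats it.
Others bid (6, 6, 23): truth gives 0; no alternative beats it.
(Checking all 125 profiles: 4 have a profitable deviation, 121 do not.)

4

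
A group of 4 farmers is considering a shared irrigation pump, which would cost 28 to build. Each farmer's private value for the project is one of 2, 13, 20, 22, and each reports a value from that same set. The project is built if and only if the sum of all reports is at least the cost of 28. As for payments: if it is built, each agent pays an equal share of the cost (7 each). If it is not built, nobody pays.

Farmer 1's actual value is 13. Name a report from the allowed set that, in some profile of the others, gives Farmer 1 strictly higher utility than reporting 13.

22

Suppose Farmer 2 reports 2, Farmer 3 reports 2 and Farmer 4 reports 2.
Report 13: project not built, utility 0.
Report 22: project built, pays 7, utility 13 - 7 = 6.
So reporting 22 beats truth here (6 > 0).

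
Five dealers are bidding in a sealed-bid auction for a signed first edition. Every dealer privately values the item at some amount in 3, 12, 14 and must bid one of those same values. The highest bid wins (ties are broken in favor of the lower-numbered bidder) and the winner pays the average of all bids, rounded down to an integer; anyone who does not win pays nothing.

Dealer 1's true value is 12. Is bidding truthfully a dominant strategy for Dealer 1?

Consider the case where Dealer 2 bids 3, Dealer 3 bids 3, Dealer 4 bids 3 and Dealer 5 bids 3.
Truthful bid 12: wins, pays 4, utility 12 - 4 = 8.
Bid 3 instead: wins, pays 3, utility 12 - 3 = 9.
Since 9 > 8, bidding 3 is strictly better here, so truthful bidding is not dominant.

No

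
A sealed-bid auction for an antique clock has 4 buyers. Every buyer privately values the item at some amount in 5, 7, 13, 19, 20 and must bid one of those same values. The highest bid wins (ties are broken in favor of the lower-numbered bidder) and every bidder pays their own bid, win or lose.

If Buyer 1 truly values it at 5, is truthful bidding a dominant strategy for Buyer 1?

Consider the case where Buyer 2 bids 5, Buyer 3 bids 5 and Buyer 4 bids 7.
Truthful bid 5: loses but pays 5, utility -5.
Bid 7 instead: wins, pays 7, utility 5 - 7 = -2.
Since -2 > -5, bidding 7 is strictly better here, so truthful bidding is not dominant.

No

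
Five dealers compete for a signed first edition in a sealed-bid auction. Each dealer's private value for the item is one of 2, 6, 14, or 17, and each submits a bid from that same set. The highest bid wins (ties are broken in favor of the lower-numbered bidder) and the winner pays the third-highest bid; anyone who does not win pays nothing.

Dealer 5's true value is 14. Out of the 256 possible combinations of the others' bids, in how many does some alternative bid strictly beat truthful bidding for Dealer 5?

Others bid (2, 2, 2, 14): truth gives 0; bid 17 gives 12 > 0. Violating.
Others bid (2, 2, 6, 14): truth gives 0; bid 17 gives 8 > 0. Violating.
Others bid (2, 2, 14, 2): truth gives 0; bid 17 gives 12 > 0. Violating.
Others bid (2, 2, 14, 6): truth gives 0; bid 17 gives 8 > 0. Violating.
Others bid (2, 2, 2, 2): truth gives 12; no alternative beats it.
Others bid (2, 2, 2, 6): truth gives 12; no alternative beats it.
(Checking all 256 profiles: 32 have a profitable deviation, 224 do not.)

32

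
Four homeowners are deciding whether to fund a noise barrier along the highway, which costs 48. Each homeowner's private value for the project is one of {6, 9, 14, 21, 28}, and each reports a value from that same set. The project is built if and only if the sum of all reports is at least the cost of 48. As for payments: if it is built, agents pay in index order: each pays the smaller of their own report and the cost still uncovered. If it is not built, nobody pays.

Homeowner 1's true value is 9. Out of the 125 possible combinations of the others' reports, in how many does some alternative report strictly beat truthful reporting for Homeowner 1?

78

Others report (6, 9, 28): truth gives 0; report 6 gives 3 > 0. Violating.
Others report (6, 14, 28): truth gives 0; report 6 gives 3 > 0. Violating.
Others report (6, 21, 21): truth gives 0; report 6 gives 3 > 0. Violating.
Others report (6, 21, 28): truth gives 0; report 6 gives 3 > 0. Violating.
Others report (6, 6, 6): truth gives 0; no alternative beats it.
Others report (6, 6, 9): truth gives 0; no alternative beats it.
(Checking all 125 profiles: 78 have a profitable deviation, 47 do not.)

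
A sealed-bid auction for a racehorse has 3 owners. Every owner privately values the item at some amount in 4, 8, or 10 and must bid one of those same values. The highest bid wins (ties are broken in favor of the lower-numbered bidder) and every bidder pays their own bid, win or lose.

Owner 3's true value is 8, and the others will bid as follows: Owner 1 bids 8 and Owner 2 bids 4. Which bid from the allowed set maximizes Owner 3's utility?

10

Bid 4: loses but pays 4, utility -4.
Bid 8: loses but pays 8, utility -8.
Bid 10: wins, pays 10, utility 8 - 10 = -2.
The best choice is 10 with utility -2.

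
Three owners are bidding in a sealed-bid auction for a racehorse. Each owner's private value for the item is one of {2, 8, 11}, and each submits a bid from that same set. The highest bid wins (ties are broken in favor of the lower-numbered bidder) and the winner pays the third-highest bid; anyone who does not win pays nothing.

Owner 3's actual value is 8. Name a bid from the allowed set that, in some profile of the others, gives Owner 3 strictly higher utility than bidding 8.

11

Suppose Owner 1 bids 2 and Owner 2 bids 8.
Bid 8: loses, pays 0, utility 0.
Bid 11: wins, pays 2, utility 8 - 2 = 6.
So bidding 11 beats truth here (6 > 0).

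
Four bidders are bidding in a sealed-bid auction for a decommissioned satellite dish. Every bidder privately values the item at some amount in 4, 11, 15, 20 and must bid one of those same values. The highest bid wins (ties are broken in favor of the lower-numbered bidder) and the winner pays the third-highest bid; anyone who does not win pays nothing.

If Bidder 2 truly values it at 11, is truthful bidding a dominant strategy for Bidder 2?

No

Consider the case where Bidder 1 bids 4, Bidder 3 bids 4 and Bidder 4 bids 15.
Truthful bid 11: loses, pays 0, utility 0.
Bid 15 instead: wins, pays 4, utility 11 - 4 = 7.
Since 7 > 0, bidding 15 is strictly better here, so truthful bidding is not dominant.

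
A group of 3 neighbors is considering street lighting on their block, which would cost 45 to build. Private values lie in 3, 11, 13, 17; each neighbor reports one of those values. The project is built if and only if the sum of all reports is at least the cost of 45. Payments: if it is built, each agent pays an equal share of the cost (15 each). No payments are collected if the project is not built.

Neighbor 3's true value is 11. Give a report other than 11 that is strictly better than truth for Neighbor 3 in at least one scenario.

3

Suppose Neighbor 1 reports 17 and Neighbor 2 reports 17.
Report 11: project built, pays 15, utility 11 - 15 = -4.
Report 3: project not built, utility 0.
So reporting 3 beats truth here (0 > -4).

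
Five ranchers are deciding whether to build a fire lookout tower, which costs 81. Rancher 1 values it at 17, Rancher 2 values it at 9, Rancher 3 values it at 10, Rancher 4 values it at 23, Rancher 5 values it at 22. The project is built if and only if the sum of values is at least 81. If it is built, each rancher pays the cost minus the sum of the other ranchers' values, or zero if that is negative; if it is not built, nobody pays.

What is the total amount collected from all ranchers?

Total value 81 ≥ cost 81, so it is built.
Rancher 1: others sum to 64; max(0, 81 - 64) = 17.
Rancher 2: others sum to 72; max(0, 81 - 72) = 9.
Rancher 3: others sum to 71; max(0, 81 - 71) = 10.
Rancher 4: others sum to 58; max(0, 81 - 58) = 23.
Rancher 5: others sum to 59; max(0, 81 - 59) = 22.
Total collected = 17 + 9 + 10 + 23 + 22 = 81.

81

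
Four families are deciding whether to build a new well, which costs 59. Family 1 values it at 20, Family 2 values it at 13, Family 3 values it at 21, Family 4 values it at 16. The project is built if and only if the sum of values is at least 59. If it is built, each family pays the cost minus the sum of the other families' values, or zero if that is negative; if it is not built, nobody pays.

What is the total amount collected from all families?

26

Total value 70 ≥ cost 59, so it is built.
Family 1: others sum to 50; max(0, 59 - 50) = 9.
Family 2: others sum to 57; max(0, 59 - 57) = 2.
Family 3: others sum to 49; max(0, 59 - 49) = 10.
Family 4: others sum to 54; max(0, 59 - 54) = 5.
Total collected = 9 + 2 + 10 + 5 = 26.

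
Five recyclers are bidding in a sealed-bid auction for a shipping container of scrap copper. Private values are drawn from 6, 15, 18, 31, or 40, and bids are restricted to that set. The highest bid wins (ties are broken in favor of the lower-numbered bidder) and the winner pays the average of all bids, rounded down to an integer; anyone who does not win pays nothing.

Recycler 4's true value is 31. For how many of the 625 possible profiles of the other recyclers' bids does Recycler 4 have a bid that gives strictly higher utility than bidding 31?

228

Others bid (6, 6, 6, 6): truth gives 20; bid 15 gives 24 > 20. Violating.
Others bid (6, 6, 6, 15): truth gives 19; bid 15 gives 22 > 19. Violating.
Others bid (6, 6, 6, 18): truth gives 18; bid 18 gives 21 > 18. Violating.
Others bid (6, 6, 6, 40): truth gives 0; bid 40 gives 12 > 0. Violating.
Others bid (6, 6, 6, 31): truth gives 15; no alternative beats it.
Others bid (6, 6, 15, 31): truth gives 14; no alternative beats it.
(Checking all 625 profiles: 228 have a profitable deviation, 397 do not.)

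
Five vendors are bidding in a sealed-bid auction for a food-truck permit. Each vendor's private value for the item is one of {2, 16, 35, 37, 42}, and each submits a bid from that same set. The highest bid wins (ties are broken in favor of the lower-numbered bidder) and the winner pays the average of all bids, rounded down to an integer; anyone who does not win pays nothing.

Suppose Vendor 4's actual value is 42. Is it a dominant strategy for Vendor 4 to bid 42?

No

Consider the case where Vendor 1 bids 2, Vendor 2 bids 2, Vendor 3 bids 2 and Vendor 5 bids 2.
Truthful bid 42: wins, pays 10, utility 42 - 10 = 32.
Bid 16 instead: wins, pays 4, utility 42 - 4 = 38.
Since 38 > 32, bidding 16 is strictly better here, so truthful bidding is not dominant.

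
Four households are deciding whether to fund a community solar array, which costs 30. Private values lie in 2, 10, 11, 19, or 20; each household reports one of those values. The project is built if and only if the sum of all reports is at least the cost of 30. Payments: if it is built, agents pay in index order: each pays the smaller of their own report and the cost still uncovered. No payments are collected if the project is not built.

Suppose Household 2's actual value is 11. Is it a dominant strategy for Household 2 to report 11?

No

Consider the case where Household 1 reports 2, Household 3 reports 2 and Household 4 reports 19.
Truthful report 11: project built, pays 11, utility 11 - 11 = 0.
Report 10 instead: project built, pays 10, utility 11 - 10 = 1.
Since 1 > 0, reporting 10 is strictly better here, so truthful reporting is not dominant.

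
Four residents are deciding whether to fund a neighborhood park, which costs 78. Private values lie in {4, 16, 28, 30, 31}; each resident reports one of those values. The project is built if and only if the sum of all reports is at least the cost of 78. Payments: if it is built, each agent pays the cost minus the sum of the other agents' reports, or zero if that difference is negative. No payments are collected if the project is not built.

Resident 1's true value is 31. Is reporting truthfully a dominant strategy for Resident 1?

Yes

Check each profile of the others' reports and compare truth against every alternative report.
Others report (16, 31, 31): truth gives 31, best alternative gives 31.
Others report (28, 28, 28): truth gives 31, best alternative gives 31.
Others report (28, 28, 30): truth gives 31, best alternative gives 31.
Others report (28, 28, 31): truth gives 31, best alternative gives 31.
Others report (28, 30, 28): truth gives 31, best alternative gives 31.
Others report (28, 30, 30): truth gives 31, best alternative gives 31.
(Remaining 119 profiles checked similarly; truth is weakly best in each.)
In every case the truthful report is at least as good as any alternative, so it is a dominant strategy.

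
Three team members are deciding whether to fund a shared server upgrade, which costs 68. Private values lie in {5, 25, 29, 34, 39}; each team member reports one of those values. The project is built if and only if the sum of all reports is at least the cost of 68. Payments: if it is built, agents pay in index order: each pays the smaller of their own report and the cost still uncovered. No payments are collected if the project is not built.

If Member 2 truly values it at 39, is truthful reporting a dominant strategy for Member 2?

Consider the case where Member 1 reports 5 and Member 3 reports 29.
Truthful report 39: project built, pays 39, utility 39 - 39 = 0.
Report 34 instead: project built, pays 34, utility 39 - 34 = 5.
Since 5 > 0, reporting 34 is strictly better here, so truthful reporting is not dominant.

No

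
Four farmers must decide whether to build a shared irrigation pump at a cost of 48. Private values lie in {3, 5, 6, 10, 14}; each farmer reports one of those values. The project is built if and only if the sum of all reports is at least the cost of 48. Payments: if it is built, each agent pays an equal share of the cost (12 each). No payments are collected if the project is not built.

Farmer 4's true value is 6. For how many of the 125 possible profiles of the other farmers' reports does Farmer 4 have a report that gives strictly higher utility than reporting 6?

Others report (14, 14, 14): truth gives -6; report 3 gives 0 > -6. Violating.
Others report (3, 3, 3): truth gives 0; no alternative beats it.
Others report (3, 3, 5): truth gives 0; no alternative beats it.
(Checking all 125 profiles: 1 has a profitable deviation, 124 do not.)

1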